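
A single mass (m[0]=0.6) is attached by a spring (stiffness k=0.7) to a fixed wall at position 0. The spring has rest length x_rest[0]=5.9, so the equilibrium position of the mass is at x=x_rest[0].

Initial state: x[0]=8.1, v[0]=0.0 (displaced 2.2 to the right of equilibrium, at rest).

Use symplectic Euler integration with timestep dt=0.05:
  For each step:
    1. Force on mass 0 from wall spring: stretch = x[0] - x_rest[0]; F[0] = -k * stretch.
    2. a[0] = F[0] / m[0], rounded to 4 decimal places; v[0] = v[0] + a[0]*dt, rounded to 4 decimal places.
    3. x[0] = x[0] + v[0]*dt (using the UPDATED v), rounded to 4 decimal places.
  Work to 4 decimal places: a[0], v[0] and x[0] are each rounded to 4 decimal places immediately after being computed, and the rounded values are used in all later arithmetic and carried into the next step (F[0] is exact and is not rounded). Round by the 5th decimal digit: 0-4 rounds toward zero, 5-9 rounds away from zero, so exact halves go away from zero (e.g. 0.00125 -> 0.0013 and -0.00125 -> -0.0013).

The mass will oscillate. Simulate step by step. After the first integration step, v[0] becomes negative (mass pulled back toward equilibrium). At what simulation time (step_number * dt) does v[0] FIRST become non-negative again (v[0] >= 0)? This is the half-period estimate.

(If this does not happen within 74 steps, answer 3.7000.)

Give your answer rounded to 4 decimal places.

Step 0: x=[8.1000] v=[0.0000]
Step 1: x=[8.0936] v=[-0.1283]
Step 2: x=[8.0808] v=[-0.2563]
Step 3: x=[8.0616] v=[-0.3835]
Step 4: x=[8.0361] v=[-0.5096]
Step 5: x=[8.0044] v=[-0.6342]
Step 6: x=[7.9666] v=[-0.7570]
Step 7: x=[7.9227] v=[-0.8776]
Step 8: x=[7.8729] v=[-0.9956]
Step 9: x=[7.8174] v=[-1.1107]
Step 10: x=[7.7563] v=[-1.2226]
Step 11: x=[7.6898] v=[-1.3309]
Step 12: x=[7.6180] v=[-1.4353]
Step 13: x=[7.5412] v=[-1.5355]
Step 14: x=[7.4596] v=[-1.6312]
Step 15: x=[7.3735] v=[-1.7222]
Step 16: x=[7.2831] v=[-1.8082]
Step 17: x=[7.1887] v=[-1.8889]
Step 18: x=[7.0905] v=[-1.9641]
Step 19: x=[6.9888] v=[-2.0335]
Step 20: x=[6.8840] v=[-2.0970]
Step 21: x=[6.7763] v=[-2.1544]
Step 22: x=[6.6660] v=[-2.2055]
Step 23: x=[6.5535] v=[-2.2502]
Step 24: x=[6.4391] v=[-2.2883]
Step 25: x=[6.3231] v=[-2.3198]
Step 26: x=[6.2059] v=[-2.3445]
Step 27: x=[6.0878] v=[-2.3623]
Step 28: x=[5.9691] v=[-2.3733]
Step 29: x=[5.8502] v=[-2.3773]
Step 30: x=[5.7315] v=[-2.3744]
Step 31: x=[5.6133] v=[-2.3646]
Step 32: x=[5.4959] v=[-2.3479]
Step 33: x=[5.3797] v=[-2.3243]
Step 34: x=[5.2650] v=[-2.2940]
Step 35: x=[5.1522] v=[-2.2570]
Step 36: x=[5.0415] v=[-2.2134]
Step 37: x=[4.9333] v=[-2.1633]
Step 38: x=[4.8280] v=[-2.1069]
Step 39: x=[4.7258] v=[-2.0444]
Step 40: x=[4.6270] v=[-1.9759]
Step 41: x=[4.5319] v=[-1.9016]
Step 42: x=[4.4408] v=[-1.8218]
Step 43: x=[4.3540] v=[-1.7367]
Step 44: x=[4.2717] v=[-1.6465]
Step 45: x=[4.1941] v=[-1.5515]
Step 46: x=[4.1215] v=[-1.4520]
Step 47: x=[4.0541] v=[-1.3483]
Step 48: x=[3.9921] v=[-1.2406]
Step 49: x=[3.9356] v=[-1.1293]
Step 50: x=[3.8849] v=[-1.0147]
Step 51: x=[3.8400] v=[-0.8972]
Step 52: x=[3.8012] v=[-0.7770]
Step 53: x=[3.7685] v=[-0.6546]
Step 54: x=[3.7420] v=[-0.5303]
Step 55: x=[3.7218] v=[-0.4044]
Step 56: x=[3.7079] v=[-0.2773]
Step 57: x=[3.7004] v=[-0.1494]
Step 58: x=[3.6993] v=[-0.0211]
Step 59: x=[3.7047] v=[0.1073]
First v>=0 after going negative at step 59, time=2.9500

Answer: 2.9500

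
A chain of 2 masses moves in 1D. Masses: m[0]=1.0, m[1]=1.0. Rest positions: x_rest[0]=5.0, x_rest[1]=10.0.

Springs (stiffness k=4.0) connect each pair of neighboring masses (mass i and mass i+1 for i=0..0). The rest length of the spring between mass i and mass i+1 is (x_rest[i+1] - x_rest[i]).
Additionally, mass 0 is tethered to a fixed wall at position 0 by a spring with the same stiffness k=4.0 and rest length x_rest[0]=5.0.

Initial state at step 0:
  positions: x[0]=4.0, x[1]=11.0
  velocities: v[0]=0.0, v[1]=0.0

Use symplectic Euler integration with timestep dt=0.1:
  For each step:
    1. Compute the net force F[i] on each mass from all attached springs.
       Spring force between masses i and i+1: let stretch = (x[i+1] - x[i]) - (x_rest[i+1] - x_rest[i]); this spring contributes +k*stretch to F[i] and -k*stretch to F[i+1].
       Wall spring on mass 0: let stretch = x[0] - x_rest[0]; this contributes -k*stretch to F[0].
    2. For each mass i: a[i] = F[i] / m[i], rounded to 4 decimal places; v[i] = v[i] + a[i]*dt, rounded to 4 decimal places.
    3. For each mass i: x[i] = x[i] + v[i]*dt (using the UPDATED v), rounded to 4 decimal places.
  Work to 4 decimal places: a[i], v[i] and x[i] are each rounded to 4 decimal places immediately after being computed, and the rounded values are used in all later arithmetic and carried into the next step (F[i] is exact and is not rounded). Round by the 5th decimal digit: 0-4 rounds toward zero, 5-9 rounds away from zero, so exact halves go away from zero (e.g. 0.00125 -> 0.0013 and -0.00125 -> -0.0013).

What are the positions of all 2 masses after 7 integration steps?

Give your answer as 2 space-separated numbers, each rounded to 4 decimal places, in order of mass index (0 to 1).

Step 0: x=[4.0000 11.0000] v=[0.0000 0.0000]
Step 1: x=[4.1200 10.9200] v=[1.2000 -0.8000]
Step 2: x=[4.3472 10.7680] v=[2.2720 -1.5200]
Step 3: x=[4.6573 10.5592] v=[3.1014 -2.0883]
Step 4: x=[5.0172 10.3143] v=[3.5992 -2.4491]
Step 5: x=[5.3883 10.0575] v=[3.7112 -2.5679]
Step 6: x=[5.7307 9.8139] v=[3.4236 -2.4356]
Step 7: x=[6.0072 9.6070] v=[2.7646 -2.0689]

Answer: 6.0072 9.6070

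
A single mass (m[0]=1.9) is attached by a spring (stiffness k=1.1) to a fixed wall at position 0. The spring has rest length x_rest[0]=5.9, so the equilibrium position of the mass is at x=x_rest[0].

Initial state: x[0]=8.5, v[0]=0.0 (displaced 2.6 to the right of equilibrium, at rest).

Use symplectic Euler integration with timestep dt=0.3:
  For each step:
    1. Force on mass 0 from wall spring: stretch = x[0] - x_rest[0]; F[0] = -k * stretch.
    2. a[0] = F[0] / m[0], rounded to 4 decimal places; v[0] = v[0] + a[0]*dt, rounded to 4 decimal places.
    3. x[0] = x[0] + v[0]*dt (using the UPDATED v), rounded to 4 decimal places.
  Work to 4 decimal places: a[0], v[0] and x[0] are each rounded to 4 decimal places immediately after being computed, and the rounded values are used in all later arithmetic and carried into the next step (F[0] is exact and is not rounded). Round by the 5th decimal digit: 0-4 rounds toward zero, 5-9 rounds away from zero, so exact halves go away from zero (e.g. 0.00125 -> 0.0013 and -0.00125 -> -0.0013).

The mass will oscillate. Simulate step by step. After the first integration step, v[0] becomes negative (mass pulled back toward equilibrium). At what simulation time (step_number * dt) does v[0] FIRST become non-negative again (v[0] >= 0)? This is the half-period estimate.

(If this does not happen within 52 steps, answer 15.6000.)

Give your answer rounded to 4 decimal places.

Answer: 4.2000

Derivation:
Step 0: x=[8.5000] v=[0.0000]
Step 1: x=[8.3645] v=[-0.4516]
Step 2: x=[8.1006] v=[-0.8796]
Step 3: x=[7.7221] v=[-1.2618]
Step 4: x=[7.2486] v=[-1.5783]
Step 5: x=[6.7049] v=[-1.8125]
Step 6: x=[6.1192] v=[-1.9523]
Step 7: x=[5.5221] v=[-1.9904]
Step 8: x=[4.9447] v=[-1.9248]
Step 9: x=[4.4170] v=[-1.7589]
Step 10: x=[3.9666] v=[-1.5013]
Step 11: x=[3.6170] v=[-1.1655]
Step 12: x=[3.3863] v=[-0.7690]
Step 13: x=[3.2866] v=[-0.3324]
Step 14: x=[3.3231] v=[0.1215]
First v>=0 after going negative at step 14, time=4.2000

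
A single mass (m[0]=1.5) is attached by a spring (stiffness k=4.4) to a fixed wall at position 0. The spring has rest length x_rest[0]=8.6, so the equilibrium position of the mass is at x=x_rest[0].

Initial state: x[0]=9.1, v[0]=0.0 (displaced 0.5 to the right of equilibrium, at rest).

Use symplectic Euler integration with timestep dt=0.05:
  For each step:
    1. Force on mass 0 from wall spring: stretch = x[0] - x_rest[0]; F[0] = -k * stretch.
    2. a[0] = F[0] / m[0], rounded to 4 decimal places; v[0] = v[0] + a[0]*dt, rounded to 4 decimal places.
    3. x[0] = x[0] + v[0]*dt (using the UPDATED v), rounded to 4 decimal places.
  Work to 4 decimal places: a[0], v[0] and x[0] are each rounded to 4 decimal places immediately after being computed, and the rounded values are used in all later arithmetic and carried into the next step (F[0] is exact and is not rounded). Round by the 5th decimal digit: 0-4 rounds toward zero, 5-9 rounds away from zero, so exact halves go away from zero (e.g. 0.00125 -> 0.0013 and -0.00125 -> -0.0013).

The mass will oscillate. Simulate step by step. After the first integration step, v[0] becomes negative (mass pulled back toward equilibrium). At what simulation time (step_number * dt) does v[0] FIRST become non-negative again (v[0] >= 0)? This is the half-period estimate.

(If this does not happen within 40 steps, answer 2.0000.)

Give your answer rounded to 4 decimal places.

Step 0: x=[9.1000] v=[0.0000]
Step 1: x=[9.0963] v=[-0.0733]
Step 2: x=[9.0890] v=[-0.1461]
Step 3: x=[9.0781] v=[-0.2178]
Step 4: x=[9.0637] v=[-0.2879]
Step 5: x=[9.0459] v=[-0.3559]
Step 6: x=[9.0248] v=[-0.4213]
Step 7: x=[9.0006] v=[-0.4836]
Step 8: x=[8.9735] v=[-0.5424]
Step 9: x=[8.9436] v=[-0.5972]
Step 10: x=[8.9112] v=[-0.6476]
Step 11: x=[8.8765] v=[-0.6932]
Step 12: x=[8.8398] v=[-0.7338]
Step 13: x=[8.8014] v=[-0.7690]
Step 14: x=[8.7615] v=[-0.7985]
Step 15: x=[8.7204] v=[-0.8222]
Step 16: x=[8.6784] v=[-0.8399]
Step 17: x=[8.6358] v=[-0.8514]
Step 18: x=[8.5930] v=[-0.8567]
Step 19: x=[8.5502] v=[-0.8557]
Step 20: x=[8.5078] v=[-0.8484]
Step 21: x=[8.4661] v=[-0.8349]
Step 22: x=[8.4253] v=[-0.8153]
Step 23: x=[8.3858] v=[-0.7897]
Step 24: x=[8.3479] v=[-0.7583]
Step 25: x=[8.3118] v=[-0.7213]
Step 26: x=[8.2779] v=[-0.6790]
Step 27: x=[8.2463] v=[-0.6318]
Step 28: x=[8.2173] v=[-0.5799]
Step 29: x=[8.1911] v=[-0.5238]
Step 30: x=[8.1679] v=[-0.4638]
Step 31: x=[8.1479] v=[-0.4004]
Step 32: x=[8.1312] v=[-0.3341]
Step 33: x=[8.1179] v=[-0.2653]
Step 34: x=[8.1082] v=[-0.1946]
Step 35: x=[8.1021] v=[-0.1225]
Step 36: x=[8.0996] v=[-0.0495]
Step 37: x=[8.1008] v=[0.0239]
First v>=0 after going negative at step 37, time=1.8500

Answer: 1.8500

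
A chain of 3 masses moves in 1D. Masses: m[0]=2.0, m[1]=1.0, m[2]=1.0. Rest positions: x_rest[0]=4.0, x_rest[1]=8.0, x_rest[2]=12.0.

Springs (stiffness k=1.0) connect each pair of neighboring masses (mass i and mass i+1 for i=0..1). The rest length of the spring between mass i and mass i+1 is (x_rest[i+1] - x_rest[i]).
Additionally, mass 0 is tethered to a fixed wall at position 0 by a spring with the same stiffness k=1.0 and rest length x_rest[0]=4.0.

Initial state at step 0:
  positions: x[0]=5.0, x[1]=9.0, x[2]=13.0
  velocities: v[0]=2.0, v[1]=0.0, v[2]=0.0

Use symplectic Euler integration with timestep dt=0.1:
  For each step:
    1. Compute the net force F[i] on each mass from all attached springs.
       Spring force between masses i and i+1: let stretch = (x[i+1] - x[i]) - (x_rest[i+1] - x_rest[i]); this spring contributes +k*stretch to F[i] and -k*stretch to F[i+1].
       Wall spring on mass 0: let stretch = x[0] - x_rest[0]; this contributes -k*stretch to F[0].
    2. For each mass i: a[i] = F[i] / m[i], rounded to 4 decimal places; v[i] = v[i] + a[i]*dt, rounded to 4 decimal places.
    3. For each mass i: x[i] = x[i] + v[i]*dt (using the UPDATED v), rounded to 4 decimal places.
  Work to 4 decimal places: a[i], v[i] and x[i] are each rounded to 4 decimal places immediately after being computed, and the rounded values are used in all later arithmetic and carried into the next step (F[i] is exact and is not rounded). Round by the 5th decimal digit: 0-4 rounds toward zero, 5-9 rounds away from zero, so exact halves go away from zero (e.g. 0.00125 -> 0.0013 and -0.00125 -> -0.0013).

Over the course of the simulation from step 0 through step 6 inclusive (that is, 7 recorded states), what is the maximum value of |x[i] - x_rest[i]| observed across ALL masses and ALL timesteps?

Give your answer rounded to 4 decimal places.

Step 0: x=[5.0000 9.0000 13.0000] v=[2.0000 0.0000 0.0000]
Step 1: x=[5.1950 9.0000 13.0000] v=[1.9500 0.0000 0.0000]
Step 2: x=[5.3831 9.0020 13.0000] v=[1.8805 0.0195 0.0000]
Step 3: x=[5.5623 9.0077 13.0000] v=[1.7923 0.0574 0.0002]
Step 4: x=[5.7310 9.0189 13.0001] v=[1.6865 0.1121 0.0010]
Step 5: x=[5.8874 9.0370 13.0004] v=[1.5643 0.1814 0.0029]
Step 6: x=[6.0301 9.0633 13.0011] v=[1.4274 0.2628 0.0066]
Max displacement = 2.0301

Answer: 2.0301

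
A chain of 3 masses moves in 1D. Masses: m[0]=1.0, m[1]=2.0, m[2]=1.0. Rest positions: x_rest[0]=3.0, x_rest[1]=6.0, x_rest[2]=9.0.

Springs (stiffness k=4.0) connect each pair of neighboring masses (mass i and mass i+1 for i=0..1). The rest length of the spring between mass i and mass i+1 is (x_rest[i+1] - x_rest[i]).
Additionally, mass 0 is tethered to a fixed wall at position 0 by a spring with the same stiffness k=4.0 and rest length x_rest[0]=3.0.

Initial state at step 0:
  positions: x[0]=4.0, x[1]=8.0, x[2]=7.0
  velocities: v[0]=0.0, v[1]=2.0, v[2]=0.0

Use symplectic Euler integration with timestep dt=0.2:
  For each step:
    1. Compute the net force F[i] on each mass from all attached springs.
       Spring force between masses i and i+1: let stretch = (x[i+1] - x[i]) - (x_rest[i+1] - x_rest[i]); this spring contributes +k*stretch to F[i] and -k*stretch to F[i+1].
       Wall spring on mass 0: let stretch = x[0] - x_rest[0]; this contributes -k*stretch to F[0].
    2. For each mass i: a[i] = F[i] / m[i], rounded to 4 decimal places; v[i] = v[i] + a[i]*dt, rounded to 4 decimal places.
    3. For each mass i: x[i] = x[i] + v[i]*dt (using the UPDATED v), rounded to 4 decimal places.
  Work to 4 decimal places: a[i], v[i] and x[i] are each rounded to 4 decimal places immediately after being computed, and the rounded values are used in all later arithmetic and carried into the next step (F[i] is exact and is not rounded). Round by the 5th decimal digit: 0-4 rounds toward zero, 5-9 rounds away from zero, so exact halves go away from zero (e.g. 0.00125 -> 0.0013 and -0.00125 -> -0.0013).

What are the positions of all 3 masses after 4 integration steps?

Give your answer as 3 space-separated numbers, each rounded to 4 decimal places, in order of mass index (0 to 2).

Answer: 3.7628 6.5581 11.7300

Derivation:
Step 0: x=[4.0000 8.0000 7.0000] v=[0.0000 2.0000 0.0000]
Step 1: x=[4.0000 8.0000 7.6400] v=[0.0000 0.0000 3.2000]
Step 2: x=[4.0000 7.6512 8.8176] v=[0.0000 -1.7440 5.8880]
Step 3: x=[3.9442 7.1036 10.2886] v=[-0.2790 -2.7379 7.3549]
Step 4: x=[3.7628 6.5581 11.7300] v=[-0.9068 -2.7277 7.2069]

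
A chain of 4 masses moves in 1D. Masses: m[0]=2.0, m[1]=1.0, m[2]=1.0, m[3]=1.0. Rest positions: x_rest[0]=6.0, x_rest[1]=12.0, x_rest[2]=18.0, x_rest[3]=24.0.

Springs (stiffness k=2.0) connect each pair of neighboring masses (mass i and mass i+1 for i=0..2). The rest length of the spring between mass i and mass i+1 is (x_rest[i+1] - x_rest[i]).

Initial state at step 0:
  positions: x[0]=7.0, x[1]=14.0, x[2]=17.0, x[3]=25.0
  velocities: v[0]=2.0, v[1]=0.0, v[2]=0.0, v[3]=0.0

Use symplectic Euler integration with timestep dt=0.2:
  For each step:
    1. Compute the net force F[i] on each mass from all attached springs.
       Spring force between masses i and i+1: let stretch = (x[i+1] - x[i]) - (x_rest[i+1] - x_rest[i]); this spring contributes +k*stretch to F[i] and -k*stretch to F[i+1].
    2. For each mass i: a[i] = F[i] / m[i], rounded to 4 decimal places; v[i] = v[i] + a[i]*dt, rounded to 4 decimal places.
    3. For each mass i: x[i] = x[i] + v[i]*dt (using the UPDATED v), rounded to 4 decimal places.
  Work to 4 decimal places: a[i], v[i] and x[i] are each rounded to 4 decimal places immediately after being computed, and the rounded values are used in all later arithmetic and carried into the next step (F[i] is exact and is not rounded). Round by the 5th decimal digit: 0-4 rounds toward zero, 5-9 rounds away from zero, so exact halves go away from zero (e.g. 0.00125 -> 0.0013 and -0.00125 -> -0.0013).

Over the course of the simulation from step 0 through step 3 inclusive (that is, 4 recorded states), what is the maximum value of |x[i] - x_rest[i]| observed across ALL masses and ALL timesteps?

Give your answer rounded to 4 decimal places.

Answer: 2.3100

Derivation:
Step 0: x=[7.0000 14.0000 17.0000 25.0000] v=[2.0000 0.0000 0.0000 0.0000]
Step 1: x=[7.4400 13.6800 17.4000 24.8400] v=[2.2000 -1.6000 2.0000 -0.8000]
Step 2: x=[7.8896 13.1584 18.0976 24.5648] v=[2.2480 -2.6080 3.4880 -1.3760]
Step 3: x=[8.3100 12.6104 18.9174 24.2522] v=[2.1018 -2.7398 4.0992 -1.5629]
Max displacement = 2.3100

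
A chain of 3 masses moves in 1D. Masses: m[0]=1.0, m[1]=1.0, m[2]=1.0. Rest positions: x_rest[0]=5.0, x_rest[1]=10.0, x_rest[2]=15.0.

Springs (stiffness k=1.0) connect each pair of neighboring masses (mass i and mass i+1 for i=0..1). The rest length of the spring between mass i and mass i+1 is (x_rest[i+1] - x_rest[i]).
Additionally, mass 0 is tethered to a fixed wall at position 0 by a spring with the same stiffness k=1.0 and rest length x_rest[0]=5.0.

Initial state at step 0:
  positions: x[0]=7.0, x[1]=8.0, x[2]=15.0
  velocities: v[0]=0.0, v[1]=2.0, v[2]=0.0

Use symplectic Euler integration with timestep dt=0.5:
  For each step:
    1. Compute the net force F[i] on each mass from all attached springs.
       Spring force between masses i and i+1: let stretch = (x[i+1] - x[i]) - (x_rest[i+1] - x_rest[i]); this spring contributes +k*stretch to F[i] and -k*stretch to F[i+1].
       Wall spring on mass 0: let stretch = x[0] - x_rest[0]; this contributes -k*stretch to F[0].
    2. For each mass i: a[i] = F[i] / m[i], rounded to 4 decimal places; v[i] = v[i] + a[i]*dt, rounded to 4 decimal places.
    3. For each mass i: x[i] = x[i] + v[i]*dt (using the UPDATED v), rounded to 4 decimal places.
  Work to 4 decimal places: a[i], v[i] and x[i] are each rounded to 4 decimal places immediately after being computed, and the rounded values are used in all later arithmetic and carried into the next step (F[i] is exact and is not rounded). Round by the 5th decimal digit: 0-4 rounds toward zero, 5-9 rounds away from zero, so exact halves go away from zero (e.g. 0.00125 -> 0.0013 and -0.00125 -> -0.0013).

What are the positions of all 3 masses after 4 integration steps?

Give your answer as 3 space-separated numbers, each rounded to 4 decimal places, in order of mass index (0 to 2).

Answer: 4.6641 11.5782 16.3204

Derivation:
Step 0: x=[7.0000 8.0000 15.0000] v=[0.0000 2.0000 0.0000]
Step 1: x=[5.5000 10.5000 14.5000] v=[-3.0000 5.0000 -1.0000]
Step 2: x=[3.8750 12.7500 14.2500] v=[-3.2500 4.5000 -0.5000]
Step 3: x=[3.5000 13.1563 14.8750] v=[-0.7500 0.8125 1.2500]
Step 4: x=[4.6641 11.5782 16.3204] v=[2.3282 -3.1563 2.8907]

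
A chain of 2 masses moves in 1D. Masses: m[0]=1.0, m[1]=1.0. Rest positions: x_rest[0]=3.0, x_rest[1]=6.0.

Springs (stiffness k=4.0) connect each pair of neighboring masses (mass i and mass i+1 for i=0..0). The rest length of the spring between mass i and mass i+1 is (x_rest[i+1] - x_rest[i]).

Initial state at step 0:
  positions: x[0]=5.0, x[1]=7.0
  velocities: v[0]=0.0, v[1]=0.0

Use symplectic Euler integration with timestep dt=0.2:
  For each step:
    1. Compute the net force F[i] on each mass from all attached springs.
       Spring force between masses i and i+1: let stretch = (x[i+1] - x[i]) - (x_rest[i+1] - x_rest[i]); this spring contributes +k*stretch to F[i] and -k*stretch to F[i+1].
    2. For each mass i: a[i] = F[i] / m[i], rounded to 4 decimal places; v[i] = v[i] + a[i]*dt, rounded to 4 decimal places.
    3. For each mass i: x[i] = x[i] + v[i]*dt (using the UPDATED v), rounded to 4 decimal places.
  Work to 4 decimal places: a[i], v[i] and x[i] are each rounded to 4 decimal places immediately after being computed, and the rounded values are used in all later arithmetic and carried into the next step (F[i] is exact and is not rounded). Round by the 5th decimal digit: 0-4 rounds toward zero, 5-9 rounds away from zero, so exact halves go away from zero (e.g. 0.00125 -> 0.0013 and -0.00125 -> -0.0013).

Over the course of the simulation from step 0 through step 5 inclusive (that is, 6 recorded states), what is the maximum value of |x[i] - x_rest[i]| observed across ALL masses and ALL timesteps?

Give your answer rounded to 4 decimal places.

Step 0: x=[5.0000 7.0000] v=[0.0000 0.0000]
Step 1: x=[4.8400 7.1600] v=[-0.8000 0.8000]
Step 2: x=[4.5712 7.4288] v=[-1.3440 1.3440]
Step 3: x=[4.2796 7.7204] v=[-1.4579 1.4579]
Step 4: x=[4.0585 7.9415] v=[-1.1053 1.1053]
Step 5: x=[3.9787 8.0213] v=[-0.3989 0.3989]
Max displacement = 2.0213

Answer: 2.0213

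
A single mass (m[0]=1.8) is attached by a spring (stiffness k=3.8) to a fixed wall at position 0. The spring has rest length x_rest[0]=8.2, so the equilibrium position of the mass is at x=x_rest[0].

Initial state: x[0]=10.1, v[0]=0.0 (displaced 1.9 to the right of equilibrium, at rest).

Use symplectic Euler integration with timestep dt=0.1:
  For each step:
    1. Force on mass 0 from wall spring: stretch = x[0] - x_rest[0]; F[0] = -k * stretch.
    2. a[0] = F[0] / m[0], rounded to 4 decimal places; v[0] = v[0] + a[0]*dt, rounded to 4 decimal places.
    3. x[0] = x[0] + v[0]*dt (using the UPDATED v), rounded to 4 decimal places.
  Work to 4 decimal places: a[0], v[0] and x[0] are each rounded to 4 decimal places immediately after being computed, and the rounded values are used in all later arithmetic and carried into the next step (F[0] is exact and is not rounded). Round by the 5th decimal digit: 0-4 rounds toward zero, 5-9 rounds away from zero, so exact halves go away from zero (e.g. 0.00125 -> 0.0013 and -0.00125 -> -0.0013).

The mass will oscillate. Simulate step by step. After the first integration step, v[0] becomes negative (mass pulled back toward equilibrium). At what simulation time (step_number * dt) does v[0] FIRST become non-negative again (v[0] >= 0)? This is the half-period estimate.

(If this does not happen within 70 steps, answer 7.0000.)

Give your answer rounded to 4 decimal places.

Answer: 2.2000

Derivation:
Step 0: x=[10.1000] v=[0.0000]
Step 1: x=[10.0599] v=[-0.4011]
Step 2: x=[9.9805] v=[-0.7938]
Step 3: x=[9.8635] v=[-1.1697]
Step 4: x=[9.7114] v=[-1.5209]
Step 5: x=[9.5274] v=[-1.8400]
Step 6: x=[9.3154] v=[-2.1202]
Step 7: x=[9.0798] v=[-2.3557]
Step 8: x=[8.8257] v=[-2.5414]
Step 9: x=[8.5584] v=[-2.6735]
Step 10: x=[8.2835] v=[-2.7492]
Step 11: x=[8.0068] v=[-2.7668]
Step 12: x=[7.7342] v=[-2.7260]
Step 13: x=[7.4714] v=[-2.6277]
Step 14: x=[7.2240] v=[-2.4739]
Step 15: x=[6.9972] v=[-2.2679]
Step 16: x=[6.7958] v=[-2.0140]
Step 17: x=[6.6240] v=[-1.7176]
Step 18: x=[6.4855] v=[-1.3849]
Step 19: x=[6.3832] v=[-1.0230]
Step 20: x=[6.3193] v=[-0.6395]
Step 21: x=[6.2951] v=[-0.2425]
Step 22: x=[6.3111] v=[0.1597]
First v>=0 after going negative at step 22, time=2.2000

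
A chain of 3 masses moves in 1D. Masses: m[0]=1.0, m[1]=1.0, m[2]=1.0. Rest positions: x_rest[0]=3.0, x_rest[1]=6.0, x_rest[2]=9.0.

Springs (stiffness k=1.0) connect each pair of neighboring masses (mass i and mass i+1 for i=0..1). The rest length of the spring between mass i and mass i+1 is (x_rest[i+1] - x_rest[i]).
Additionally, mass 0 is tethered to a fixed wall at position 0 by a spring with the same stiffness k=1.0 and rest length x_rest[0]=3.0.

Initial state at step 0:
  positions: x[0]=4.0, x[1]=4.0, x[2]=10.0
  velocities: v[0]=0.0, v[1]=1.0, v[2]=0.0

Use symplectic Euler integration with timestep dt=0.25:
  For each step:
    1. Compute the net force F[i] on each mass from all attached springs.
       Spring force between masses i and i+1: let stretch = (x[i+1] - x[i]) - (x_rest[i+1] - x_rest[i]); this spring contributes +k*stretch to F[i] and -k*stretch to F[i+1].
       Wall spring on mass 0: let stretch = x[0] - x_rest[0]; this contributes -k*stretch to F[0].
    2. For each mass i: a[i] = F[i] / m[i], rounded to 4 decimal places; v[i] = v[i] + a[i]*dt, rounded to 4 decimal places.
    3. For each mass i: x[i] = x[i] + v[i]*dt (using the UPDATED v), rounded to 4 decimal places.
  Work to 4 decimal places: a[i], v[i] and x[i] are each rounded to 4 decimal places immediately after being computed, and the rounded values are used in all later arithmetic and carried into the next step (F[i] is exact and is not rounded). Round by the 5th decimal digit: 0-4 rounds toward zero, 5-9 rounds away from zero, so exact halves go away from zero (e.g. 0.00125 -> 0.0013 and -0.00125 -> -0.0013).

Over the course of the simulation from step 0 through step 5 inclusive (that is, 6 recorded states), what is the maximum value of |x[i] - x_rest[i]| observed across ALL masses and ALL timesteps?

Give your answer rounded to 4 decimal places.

Answer: 2.1569

Derivation:
Step 0: x=[4.0000 4.0000 10.0000] v=[0.0000 1.0000 0.0000]
Step 1: x=[3.7500 4.6250 9.8125] v=[-1.0000 2.5000 -0.7500]
Step 2: x=[3.3203 5.5195 9.4883] v=[-1.7188 3.5781 -1.2969]
Step 3: x=[2.8205 6.5246 9.1035] v=[-1.9991 4.0205 -1.5391]
Step 4: x=[2.3760 7.4594 8.7451] v=[-1.7782 3.7392 -1.4338]
Step 5: x=[2.1007 8.1569 8.4938] v=[-1.1014 2.7898 -1.0052]
Max displacement = 2.1569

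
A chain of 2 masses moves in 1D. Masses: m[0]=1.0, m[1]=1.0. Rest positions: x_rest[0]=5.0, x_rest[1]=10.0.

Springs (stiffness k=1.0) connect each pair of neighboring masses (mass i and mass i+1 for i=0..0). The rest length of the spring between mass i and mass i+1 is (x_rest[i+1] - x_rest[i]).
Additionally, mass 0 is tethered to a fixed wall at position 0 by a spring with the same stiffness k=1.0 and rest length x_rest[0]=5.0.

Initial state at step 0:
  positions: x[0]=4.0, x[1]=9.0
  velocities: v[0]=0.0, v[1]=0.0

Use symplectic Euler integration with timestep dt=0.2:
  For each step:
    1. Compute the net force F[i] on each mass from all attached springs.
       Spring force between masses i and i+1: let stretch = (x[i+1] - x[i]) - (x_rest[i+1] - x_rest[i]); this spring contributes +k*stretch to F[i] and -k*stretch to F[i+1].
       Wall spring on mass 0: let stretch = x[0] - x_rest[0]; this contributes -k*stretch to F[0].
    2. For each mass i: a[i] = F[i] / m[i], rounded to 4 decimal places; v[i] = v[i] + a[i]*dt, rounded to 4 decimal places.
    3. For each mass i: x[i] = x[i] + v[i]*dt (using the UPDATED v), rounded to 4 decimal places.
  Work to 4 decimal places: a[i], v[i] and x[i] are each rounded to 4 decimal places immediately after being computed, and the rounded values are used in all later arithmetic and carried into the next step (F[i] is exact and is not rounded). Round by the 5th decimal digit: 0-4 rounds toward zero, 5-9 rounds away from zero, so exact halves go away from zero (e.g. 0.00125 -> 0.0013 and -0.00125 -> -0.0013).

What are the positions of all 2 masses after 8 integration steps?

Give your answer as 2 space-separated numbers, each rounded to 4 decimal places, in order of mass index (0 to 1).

Step 0: x=[4.0000 9.0000] v=[0.0000 0.0000]
Step 1: x=[4.0400 9.0000] v=[0.2000 0.0000]
Step 2: x=[4.1168 9.0016] v=[0.3840 0.0080]
Step 3: x=[4.2243 9.0078] v=[0.5376 0.0310]
Step 4: x=[4.3542 9.0227] v=[0.6494 0.0743]
Step 5: x=[4.4967 9.0508] v=[0.7123 0.1406]
Step 6: x=[4.6415 9.0968] v=[0.7238 0.2298]
Step 7: x=[4.7788 9.1645] v=[0.6866 0.3387]
Step 8: x=[4.9004 9.2568] v=[0.6080 0.4616]

Answer: 4.9004 9.2568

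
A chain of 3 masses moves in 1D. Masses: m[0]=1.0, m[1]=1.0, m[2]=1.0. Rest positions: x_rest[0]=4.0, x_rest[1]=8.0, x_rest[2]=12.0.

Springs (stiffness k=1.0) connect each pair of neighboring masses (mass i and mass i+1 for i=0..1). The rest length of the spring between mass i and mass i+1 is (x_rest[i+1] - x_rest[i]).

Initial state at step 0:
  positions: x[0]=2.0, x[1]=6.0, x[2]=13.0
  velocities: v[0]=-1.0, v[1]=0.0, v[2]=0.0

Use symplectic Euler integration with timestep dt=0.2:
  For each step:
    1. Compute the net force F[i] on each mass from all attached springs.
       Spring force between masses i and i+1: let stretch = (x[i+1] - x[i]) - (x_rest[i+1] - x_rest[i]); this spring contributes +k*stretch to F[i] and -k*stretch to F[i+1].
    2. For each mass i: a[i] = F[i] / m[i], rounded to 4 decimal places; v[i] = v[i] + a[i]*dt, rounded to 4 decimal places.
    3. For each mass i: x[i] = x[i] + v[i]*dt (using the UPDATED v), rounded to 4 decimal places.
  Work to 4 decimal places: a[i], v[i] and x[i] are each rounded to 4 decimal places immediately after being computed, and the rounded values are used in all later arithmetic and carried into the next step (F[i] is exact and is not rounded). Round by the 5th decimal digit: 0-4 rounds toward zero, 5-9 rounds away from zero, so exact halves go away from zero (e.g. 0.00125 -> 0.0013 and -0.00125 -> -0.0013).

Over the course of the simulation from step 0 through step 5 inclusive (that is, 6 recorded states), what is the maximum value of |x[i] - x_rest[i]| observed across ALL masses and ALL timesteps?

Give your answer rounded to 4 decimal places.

Step 0: x=[2.0000 6.0000 13.0000] v=[-1.0000 0.0000 0.0000]
Step 1: x=[1.8000 6.1200 12.8800] v=[-1.0000 0.6000 -0.6000]
Step 2: x=[1.6128 6.3376 12.6496] v=[-0.9360 1.0880 -1.1520]
Step 3: x=[1.4546 6.6187 12.3267] v=[-0.7910 1.4054 -1.6144]
Step 4: x=[1.3430 6.9215 11.9355] v=[-0.5582 1.5142 -1.9560]
Step 5: x=[1.2945 7.2018 11.5037] v=[-0.2425 1.4013 -2.1588]
Max displacement = 2.7055

Answer: 2.7055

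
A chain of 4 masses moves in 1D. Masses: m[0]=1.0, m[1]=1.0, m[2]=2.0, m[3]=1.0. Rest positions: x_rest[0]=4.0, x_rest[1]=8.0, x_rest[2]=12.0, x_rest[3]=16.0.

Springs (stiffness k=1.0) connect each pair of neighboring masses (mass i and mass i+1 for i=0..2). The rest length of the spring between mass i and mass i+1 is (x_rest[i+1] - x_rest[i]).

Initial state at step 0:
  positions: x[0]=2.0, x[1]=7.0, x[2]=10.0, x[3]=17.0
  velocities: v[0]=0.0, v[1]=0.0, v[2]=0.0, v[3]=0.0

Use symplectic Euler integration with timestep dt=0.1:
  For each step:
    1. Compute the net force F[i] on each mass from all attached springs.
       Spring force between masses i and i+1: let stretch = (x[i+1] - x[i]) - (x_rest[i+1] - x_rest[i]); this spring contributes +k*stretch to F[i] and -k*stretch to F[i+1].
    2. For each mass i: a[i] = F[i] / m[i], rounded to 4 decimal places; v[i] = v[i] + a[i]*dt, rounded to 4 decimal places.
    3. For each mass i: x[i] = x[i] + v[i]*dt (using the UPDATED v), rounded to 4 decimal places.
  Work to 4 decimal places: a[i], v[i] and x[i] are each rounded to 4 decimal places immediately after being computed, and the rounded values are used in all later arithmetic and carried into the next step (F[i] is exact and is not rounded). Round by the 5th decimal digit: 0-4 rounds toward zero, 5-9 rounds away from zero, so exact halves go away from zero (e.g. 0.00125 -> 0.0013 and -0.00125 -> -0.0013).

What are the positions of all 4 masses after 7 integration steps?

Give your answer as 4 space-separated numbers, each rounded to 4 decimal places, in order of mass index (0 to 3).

Answer: 2.2443 6.5239 10.5055 16.2210

Derivation:
Step 0: x=[2.0000 7.0000 10.0000 17.0000] v=[0.0000 0.0000 0.0000 0.0000]
Step 1: x=[2.0100 6.9800 10.0200 16.9700] v=[0.1000 -0.2000 0.2000 -0.3000]
Step 2: x=[2.0297 6.9407 10.0596 16.9105] v=[0.1970 -0.3930 0.3955 -0.5950]
Step 3: x=[2.0585 6.8835 10.1178 16.8225] v=[0.2881 -0.5722 0.5821 -0.8801]
Step 4: x=[2.0956 6.8104 10.1934 16.7074] v=[0.3706 -0.7313 0.7556 -1.1506]
Step 5: x=[2.1398 6.7240 10.2846 16.5672] v=[0.4421 -0.8645 0.9122 -1.4020]
Step 6: x=[2.1899 6.6273 10.3894 16.4042] v=[0.5005 -0.9669 1.0483 -1.6303]
Step 7: x=[2.2443 6.5239 10.5055 16.2210] v=[0.5442 -1.0344 1.1609 -1.8318]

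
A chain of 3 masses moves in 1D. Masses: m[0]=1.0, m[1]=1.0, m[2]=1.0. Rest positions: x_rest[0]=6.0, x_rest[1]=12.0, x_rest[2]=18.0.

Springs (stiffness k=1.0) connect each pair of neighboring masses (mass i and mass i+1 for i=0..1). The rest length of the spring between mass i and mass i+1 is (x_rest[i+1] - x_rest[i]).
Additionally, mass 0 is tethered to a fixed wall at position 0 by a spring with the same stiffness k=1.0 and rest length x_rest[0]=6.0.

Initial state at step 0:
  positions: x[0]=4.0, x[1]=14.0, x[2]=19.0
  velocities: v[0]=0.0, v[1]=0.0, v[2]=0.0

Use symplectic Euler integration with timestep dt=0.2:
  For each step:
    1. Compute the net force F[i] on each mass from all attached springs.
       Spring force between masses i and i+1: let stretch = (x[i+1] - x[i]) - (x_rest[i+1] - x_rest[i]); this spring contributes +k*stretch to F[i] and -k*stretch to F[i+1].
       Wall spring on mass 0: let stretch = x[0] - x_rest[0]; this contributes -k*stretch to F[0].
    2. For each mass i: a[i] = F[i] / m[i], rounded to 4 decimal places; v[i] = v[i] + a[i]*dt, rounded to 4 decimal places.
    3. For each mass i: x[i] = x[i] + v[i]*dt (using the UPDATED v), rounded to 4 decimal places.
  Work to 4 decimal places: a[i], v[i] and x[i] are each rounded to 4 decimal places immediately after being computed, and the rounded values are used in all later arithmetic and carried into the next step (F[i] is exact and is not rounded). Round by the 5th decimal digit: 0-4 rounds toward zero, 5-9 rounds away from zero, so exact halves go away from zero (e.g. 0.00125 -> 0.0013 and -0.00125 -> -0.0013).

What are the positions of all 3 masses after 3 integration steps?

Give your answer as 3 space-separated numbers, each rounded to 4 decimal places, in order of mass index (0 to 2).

Answer: 5.3073 12.9324 19.1935

Derivation:
Step 0: x=[4.0000 14.0000 19.0000] v=[0.0000 0.0000 0.0000]
Step 1: x=[4.2400 13.8000 19.0400] v=[1.2000 -1.0000 0.2000]
Step 2: x=[4.6928 13.4272 19.1104] v=[2.2640 -1.8640 0.3520]
Step 3: x=[5.3073 12.9324 19.1935] v=[3.0723 -2.4742 0.4154]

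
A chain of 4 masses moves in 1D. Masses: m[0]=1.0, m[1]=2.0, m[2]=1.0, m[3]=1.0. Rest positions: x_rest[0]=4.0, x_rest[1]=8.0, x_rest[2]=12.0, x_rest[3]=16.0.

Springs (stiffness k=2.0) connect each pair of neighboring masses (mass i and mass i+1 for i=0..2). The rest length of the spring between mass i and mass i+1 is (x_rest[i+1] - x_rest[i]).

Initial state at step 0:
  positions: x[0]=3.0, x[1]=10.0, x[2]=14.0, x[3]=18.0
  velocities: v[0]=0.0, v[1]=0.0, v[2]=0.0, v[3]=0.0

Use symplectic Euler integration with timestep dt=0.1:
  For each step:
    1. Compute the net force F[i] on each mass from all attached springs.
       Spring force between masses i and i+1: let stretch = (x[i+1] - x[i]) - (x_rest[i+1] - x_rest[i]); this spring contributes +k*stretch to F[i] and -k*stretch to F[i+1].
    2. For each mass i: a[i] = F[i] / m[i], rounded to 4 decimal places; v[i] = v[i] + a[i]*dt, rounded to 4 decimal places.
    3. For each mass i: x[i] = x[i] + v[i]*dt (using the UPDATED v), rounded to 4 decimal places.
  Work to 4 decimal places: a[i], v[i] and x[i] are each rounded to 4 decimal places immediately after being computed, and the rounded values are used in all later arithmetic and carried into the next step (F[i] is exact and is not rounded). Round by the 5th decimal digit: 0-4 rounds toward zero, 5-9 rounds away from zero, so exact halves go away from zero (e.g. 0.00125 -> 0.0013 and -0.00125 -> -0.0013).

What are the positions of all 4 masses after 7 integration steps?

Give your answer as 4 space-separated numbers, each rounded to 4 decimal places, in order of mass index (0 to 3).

Step 0: x=[3.0000 10.0000 14.0000 18.0000] v=[0.0000 0.0000 0.0000 0.0000]
Step 1: x=[3.0600 9.9700 14.0000 18.0000] v=[0.6000 -0.3000 0.0000 0.0000]
Step 2: x=[3.1782 9.9112 13.9994 18.0000] v=[1.1820 -0.5880 -0.0060 0.0000]
Step 3: x=[3.3511 9.8260 13.9971 18.0000] v=[1.7286 -0.8525 -0.0235 -0.0001]
Step 4: x=[3.5735 9.7177 13.9914 17.9999] v=[2.2236 -1.0829 -0.0571 -0.0007]
Step 5: x=[3.8387 9.5907 13.9804 17.9997] v=[2.6524 -1.2700 -0.1101 -0.0024]
Step 6: x=[4.1390 9.4501 13.9620 17.9991] v=[3.0028 -1.4062 -0.1842 -0.0063]
Step 7: x=[4.4655 9.3015 13.9341 17.9977] v=[3.2650 -1.4861 -0.2792 -0.0137]

Answer: 4.4655 9.3015 13.9341 17.9977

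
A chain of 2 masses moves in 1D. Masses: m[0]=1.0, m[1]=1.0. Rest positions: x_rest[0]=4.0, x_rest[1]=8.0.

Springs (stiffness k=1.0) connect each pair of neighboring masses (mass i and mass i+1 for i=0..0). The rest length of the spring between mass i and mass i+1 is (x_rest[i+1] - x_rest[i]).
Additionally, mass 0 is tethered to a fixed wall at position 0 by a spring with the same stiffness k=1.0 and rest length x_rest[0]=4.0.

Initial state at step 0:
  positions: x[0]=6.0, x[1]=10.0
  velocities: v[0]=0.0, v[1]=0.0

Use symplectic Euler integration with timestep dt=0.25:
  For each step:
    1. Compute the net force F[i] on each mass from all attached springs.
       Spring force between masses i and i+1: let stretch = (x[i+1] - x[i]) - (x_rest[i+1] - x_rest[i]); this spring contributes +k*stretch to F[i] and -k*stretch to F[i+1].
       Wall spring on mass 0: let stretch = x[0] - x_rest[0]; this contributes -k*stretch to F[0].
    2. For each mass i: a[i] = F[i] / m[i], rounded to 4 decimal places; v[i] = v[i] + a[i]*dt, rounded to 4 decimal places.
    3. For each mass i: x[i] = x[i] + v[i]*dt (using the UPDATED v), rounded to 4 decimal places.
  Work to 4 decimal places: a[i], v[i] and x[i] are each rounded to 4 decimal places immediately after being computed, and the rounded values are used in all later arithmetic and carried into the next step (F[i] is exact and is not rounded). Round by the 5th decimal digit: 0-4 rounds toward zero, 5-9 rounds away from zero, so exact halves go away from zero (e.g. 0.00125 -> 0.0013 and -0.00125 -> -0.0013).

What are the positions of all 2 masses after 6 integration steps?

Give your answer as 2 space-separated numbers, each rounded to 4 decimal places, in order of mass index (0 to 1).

Answer: 4.2808 9.5656

Derivation:
Step 0: x=[6.0000 10.0000] v=[0.0000 0.0000]
Step 1: x=[5.8750 10.0000] v=[-0.5000 0.0000]
Step 2: x=[5.6406 9.9922] v=[-0.9375 -0.0313]
Step 3: x=[5.3257 9.9624] v=[-1.2598 -0.1192]
Step 4: x=[4.9677 9.8928] v=[-1.4321 -0.2784]
Step 5: x=[4.6070 9.7654] v=[-1.4428 -0.5097]
Step 6: x=[4.2808 9.5656] v=[-1.3050 -0.7993]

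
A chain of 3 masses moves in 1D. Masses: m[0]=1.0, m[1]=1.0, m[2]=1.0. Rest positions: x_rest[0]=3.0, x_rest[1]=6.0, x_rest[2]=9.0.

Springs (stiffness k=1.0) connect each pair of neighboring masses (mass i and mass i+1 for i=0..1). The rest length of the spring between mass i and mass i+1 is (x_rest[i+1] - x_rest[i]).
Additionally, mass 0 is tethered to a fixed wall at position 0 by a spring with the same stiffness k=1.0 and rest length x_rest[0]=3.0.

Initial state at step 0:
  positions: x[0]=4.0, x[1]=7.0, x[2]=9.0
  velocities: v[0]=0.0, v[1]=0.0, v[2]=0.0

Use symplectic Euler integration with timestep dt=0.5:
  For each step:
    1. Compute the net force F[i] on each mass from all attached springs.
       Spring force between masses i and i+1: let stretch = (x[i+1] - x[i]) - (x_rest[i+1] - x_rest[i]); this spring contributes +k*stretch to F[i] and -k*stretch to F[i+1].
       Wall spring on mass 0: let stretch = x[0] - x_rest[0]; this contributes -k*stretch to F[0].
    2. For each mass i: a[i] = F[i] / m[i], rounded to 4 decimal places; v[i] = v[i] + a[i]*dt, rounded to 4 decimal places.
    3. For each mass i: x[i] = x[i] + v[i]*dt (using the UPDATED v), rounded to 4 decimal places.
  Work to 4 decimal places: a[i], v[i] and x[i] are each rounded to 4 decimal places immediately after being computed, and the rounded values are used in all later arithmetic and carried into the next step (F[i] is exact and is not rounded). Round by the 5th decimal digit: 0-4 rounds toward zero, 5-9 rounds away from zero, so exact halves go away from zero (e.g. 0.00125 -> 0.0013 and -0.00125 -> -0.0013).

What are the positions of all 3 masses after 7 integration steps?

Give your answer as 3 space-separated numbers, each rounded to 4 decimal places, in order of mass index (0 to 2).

Answer: 2.9326 6.0506 8.8623

Derivation:
Step 0: x=[4.0000 7.0000 9.0000] v=[0.0000 0.0000 0.0000]
Step 1: x=[3.7500 6.7500 9.2500] v=[-0.5000 -0.5000 0.5000]
Step 2: x=[3.3125 6.3750 9.6250] v=[-0.8750 -0.7500 0.7500]
Step 3: x=[2.8125 6.0469 9.9375] v=[-1.0000 -0.6563 0.6250]
Step 4: x=[2.4180 5.8828 10.0274] v=[-0.7891 -0.3282 0.1797]
Step 5: x=[2.2852 5.8887 9.8311] v=[-0.2657 0.0117 -0.3926]
Step 6: x=[2.4820 5.9793 9.3992] v=[0.3935 0.1812 -0.8638]
Step 7: x=[2.9326 6.0506 8.8623] v=[0.9012 0.1425 -1.0738]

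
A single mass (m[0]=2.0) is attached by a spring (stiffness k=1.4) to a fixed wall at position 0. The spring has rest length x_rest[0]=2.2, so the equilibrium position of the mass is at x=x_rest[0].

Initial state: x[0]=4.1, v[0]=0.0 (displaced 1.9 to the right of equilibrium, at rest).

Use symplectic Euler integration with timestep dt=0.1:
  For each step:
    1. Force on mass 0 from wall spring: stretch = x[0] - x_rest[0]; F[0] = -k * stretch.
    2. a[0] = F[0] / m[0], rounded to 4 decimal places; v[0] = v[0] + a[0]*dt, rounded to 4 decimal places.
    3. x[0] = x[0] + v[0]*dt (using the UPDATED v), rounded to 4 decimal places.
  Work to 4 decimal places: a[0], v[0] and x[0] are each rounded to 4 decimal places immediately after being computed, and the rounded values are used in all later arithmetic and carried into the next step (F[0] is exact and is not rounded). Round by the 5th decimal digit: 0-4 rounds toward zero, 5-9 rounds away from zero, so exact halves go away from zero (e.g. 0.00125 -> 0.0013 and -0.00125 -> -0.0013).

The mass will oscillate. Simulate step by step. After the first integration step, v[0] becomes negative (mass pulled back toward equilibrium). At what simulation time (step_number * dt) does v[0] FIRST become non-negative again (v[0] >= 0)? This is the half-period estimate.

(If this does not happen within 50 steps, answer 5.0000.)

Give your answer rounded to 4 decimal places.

Answer: 3.8000

Derivation:
Step 0: x=[4.1000] v=[0.0000]
Step 1: x=[4.0867] v=[-0.1330]
Step 2: x=[4.0602] v=[-0.2651]
Step 3: x=[4.0207] v=[-0.3953]
Step 4: x=[3.9684] v=[-0.5228]
Step 5: x=[3.9037] v=[-0.6466]
Step 6: x=[3.8271] v=[-0.7659]
Step 7: x=[3.7391] v=[-0.8798]
Step 8: x=[3.6404] v=[-0.9875]
Step 9: x=[3.5316] v=[-1.0883]
Step 10: x=[3.4135] v=[-1.1815]
Step 11: x=[3.2869] v=[-1.2665]
Step 12: x=[3.1526] v=[-1.3426]
Step 13: x=[3.0117] v=[-1.4093]
Step 14: x=[2.8651] v=[-1.4661]
Step 15: x=[2.7138] v=[-1.5127]
Step 16: x=[2.5589] v=[-1.5487]
Step 17: x=[2.4015] v=[-1.5738]
Step 18: x=[2.2427] v=[-1.5879]
Step 19: x=[2.0836] v=[-1.5909]
Step 20: x=[1.9253] v=[-1.5828]
Step 21: x=[1.7689] v=[-1.5636]
Step 22: x=[1.6156] v=[-1.5334]
Step 23: x=[1.4664] v=[-1.4925]
Step 24: x=[1.3223] v=[-1.4412]
Step 25: x=[1.1843] v=[-1.3798]
Step 26: x=[1.0534] v=[-1.3087]
Step 27: x=[0.9306] v=[-1.2284]
Step 28: x=[0.8167] v=[-1.1395]
Step 29: x=[0.7124] v=[-1.0427]
Step 30: x=[0.6185] v=[-0.9386]
Step 31: x=[0.5357] v=[-0.8279]
Step 32: x=[0.4646] v=[-0.7114]
Step 33: x=[0.4056] v=[-0.5899]
Step 34: x=[0.3592] v=[-0.4643]
Step 35: x=[0.3257] v=[-0.3354]
Step 36: x=[0.3053] v=[-0.2042]
Step 37: x=[0.2981] v=[-0.0716]
Step 38: x=[0.3043] v=[0.0615]
First v>=0 after going negative at step 38, time=3.8000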